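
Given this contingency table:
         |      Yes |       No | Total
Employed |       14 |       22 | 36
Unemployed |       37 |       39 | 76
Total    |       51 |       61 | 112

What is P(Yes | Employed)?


P(Yes | Employed) = 14/(14+22) = 14/36 = 7/18

P(Yes|Employed) = 7/18 ≈ 38.89%


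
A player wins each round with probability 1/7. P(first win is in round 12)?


Geometric: P(X=12) = (1-p)^(k-1)×p = (6/7)^11×1/7 = 362797056/13841287201

P(X=12) = 362797056/13841287201 ≈ 2.62%


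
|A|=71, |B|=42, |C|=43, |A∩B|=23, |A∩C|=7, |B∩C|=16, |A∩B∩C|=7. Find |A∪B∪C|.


|A∪B∪C| = 71+42+43-23-7-16+7 = 117

|A∪B∪C| = 117


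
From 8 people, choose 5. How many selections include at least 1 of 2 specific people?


Complement: C(8,5) - C(6,5) = 56 - 6 = 50

50


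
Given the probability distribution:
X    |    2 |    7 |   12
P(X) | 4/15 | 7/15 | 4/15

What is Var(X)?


E[X] = 7
E[X²] = 187/3
Var(X) = E[X²] - (E[X])² = 187/3 - 49 = 40/3

Var(X) = 40/3 ≈ 13.3333


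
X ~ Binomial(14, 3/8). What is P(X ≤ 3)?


P(X ≤ 3) = Σ P(X=i) for i=0..3
P(X=0) = 6103515625/4398046511104
P(X=1) = 25634765625/2199023255552
P(X=2) = 199951171875/4398046511104
P(X=3) = 119970703125/1099511627776
Sum = 368603515625/2199023255552

P(X ≤ 3) = 368603515625/2199023255552 ≈ 16.76%


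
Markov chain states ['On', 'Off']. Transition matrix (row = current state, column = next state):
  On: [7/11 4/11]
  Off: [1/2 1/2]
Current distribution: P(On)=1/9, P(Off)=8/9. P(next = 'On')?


P(next=On) = Σᵢ P(now=i)×P(i→On)
= 1/9×7/11 + 8/9×1/2
= 7/99 + 4/9 = 17/33

P = 17/33 ≈ 0.5152


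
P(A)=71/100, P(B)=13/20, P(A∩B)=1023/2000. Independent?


P(A)×P(B) = 923/2000
P(A∩B) = 1023/2000
Not equal → NOT independent

No, not independent


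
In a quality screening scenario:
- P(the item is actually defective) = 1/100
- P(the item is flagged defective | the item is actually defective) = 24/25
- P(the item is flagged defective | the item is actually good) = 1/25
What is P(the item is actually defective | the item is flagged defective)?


Using Bayes' theorem:
P(A|B) = P(B|A)·P(A) / P(B)

P(the item is flagged defective) = 24/25 × 1/100 + 1/25 × 99/100
= 6/625 + 99/2500 = 123/2500

P(the item is actually defective|the item is flagged defective) = (6/625) / (123/2500) = 8/41

P(the item is actually defective|the item is flagged defective) = 8/41 ≈ 19.51%


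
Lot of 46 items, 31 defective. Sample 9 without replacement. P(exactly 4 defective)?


Hypergeometric: C(31,4)×C(15,5)/C(46,9)
= 31465×3003/1101716330 = 132153/1540862

P(X=4) = 132153/1540862 ≈ 8.58%


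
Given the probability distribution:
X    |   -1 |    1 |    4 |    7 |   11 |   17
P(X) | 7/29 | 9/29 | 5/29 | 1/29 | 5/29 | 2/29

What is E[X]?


E[X] = Σ x·P(X=x)
= (-1)×(7/29) + (1)×(9/29) + (4)×(5/29) + (7)×(1/29) + (11)×(5/29) + (17)×(2/29)
= 118/29

E[X] = 118/29


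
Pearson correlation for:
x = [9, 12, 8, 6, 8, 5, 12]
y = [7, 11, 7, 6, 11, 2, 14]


n=7, Σx=60, Σy=58, Σxy=553, Σx²=558, Σy²=576
r = (7×553 - 60×58)/√((7×558 - 60²)(7×576 - 58²))
= 391/√(306×668) = 391/√204408 ≈ 391/452.1150 ≈ 0.8648

r ≈ 0.8648


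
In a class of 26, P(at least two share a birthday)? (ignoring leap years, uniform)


P(all different) = Π(365-i)/365 for i=0..25
= 0.401759
P(match) = 1 - 0.401759 = 0.598241

P ≈ 0.5982 ≈ 59.82%


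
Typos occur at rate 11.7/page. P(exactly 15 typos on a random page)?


Poisson(λ=11.7): P(X=15) = e^(-λ)×λ^k/k!
= e^(-11.7) × 11.7^15 / 15!
≈ 8.293819161e-06 × 1.05387214599e+16 / 1307674368000 ≈ 0.066841

P(X=15) ≈ 0.066841 ≈ 6.68%


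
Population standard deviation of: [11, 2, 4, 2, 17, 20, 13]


Mean = 69/7
  (11-69/7)²=64/49
  (2-69/7)²=3025/49
  (4-69/7)²=1681/49
  (2-69/7)²=3025/49
  (17-69/7)²=2500/49
  (20-69/7)²=5041/49
  (13-69/7)²=484/49
Σ(x-μ)² = 2260/7
σ² = (2260/7)/7 = 2260/49

σ = √(2260/49) ≈ 6.7914


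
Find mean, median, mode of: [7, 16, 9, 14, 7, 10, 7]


Sorted: [7, 7, 7, 9, 10, 14, 16]
Mean = 70/7 = 10
Median = 9
Freq: {7: 3, 16: 1, 9: 1, 14: 1, 10: 1}
Mode: [7]

Mean=10, Median=9, Mode=7


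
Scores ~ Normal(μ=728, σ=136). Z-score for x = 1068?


z = (x - μ)/σ = (1068 - 728)/136 = 2.5

z = 2.5


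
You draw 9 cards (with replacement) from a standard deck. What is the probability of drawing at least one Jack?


P(not a Jack) = 48/52 = 12/13
P(none in 9 draws) = (12/13)^9 = 5159780352/10604499373
P(≥1 Jack) = 1 - 5159780352/10604499373 = 5444719021/10604499373

P = 5444719021/10604499373 ≈ 51.34%


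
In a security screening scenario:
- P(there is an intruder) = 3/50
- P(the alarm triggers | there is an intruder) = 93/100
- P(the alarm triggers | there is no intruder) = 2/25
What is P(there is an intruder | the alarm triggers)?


Using Bayes' theorem:
P(A|B) = P(B|A)·P(A) / P(B)

P(the alarm triggers) = 93/100 × 3/50 + 2/25 × 47/50
= 279/5000 + 47/625 = 131/1000

P(there is an intruder|the alarm triggers) = (279/5000) / (131/1000) = 279/655

P(there is an intruder|the alarm triggers) = 279/655 ≈ 42.60%


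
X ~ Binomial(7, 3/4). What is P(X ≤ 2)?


P(X ≤ 2) = Σ P(X=i) for i=0..2
P(X=0) = 1/16384
P(X=1) = 21/16384
P(X=2) = 189/16384
Sum = 211/16384

P(X ≤ 2) = 211/16384 ≈ 1.29%


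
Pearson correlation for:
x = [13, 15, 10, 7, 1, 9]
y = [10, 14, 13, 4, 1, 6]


n=6, Σx=55, Σy=48, Σxy=553, Σx²=625, Σy²=518
r = (6×553 - 55×48)/√((6×625 - 55²)(6×518 - 48²))
= 678/√(725×804) = 678/√582900 ≈ 678/763.4789 ≈ 0.8880

r ≈ 0.8880


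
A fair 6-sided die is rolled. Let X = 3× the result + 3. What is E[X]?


E[die] = (1+6)/2 = 7/2
E[X] = 3×7/2 + 3 = 27/2

E[X] = 27/2


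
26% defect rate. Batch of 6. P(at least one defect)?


P(all good) = (37/50)^6 = 2565726409/15625000000
P(≥1 defect) = 13059273591/15625000000

P = 13059273591/15625000000 ≈ 83.58%


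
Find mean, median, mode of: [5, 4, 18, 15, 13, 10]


Sorted: [4, 5, 10, 13, 15, 18]
Mean = 65/6
Median = 23/2
Freq: {5: 1, 4: 1, 18: 1, 15: 1, 13: 1, 10: 1}
Mode: No mode

Mean=65/6, Median=23/2, Mode=No mode


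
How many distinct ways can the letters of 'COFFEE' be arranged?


Letters: 6, freq: {'C': 1, 'O': 1, 'F': 2, 'E': 2}
6!/(1!×1!×2!×2!) = 720/4 = 180

180


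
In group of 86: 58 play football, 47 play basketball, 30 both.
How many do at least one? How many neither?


|A∪B| = 58+47-30 = 75
Neither = 86-75 = 11

At least one: 75; Neither: 11


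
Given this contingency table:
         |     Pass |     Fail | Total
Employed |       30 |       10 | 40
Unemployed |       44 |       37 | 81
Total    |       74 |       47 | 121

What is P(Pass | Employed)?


P(Pass | Employed) = 30/(30+10) = 30/40 = 3/4

P(Pass|Employed) = 3/4 ≈ 75.00%


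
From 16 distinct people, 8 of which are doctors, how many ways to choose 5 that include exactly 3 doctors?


Choose 3 of the 8 doctors and 2 of the other 8 people:
C(8,3)×C(8,2) = 56×28 = 1568

1568


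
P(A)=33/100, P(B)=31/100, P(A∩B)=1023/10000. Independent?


P(A)×P(B) = 1023/10000
P(A∩B) = 1023/10000
Equal ✓ → Independent

Yes, independent


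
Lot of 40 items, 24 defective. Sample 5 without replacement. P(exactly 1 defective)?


Hypergeometric: C(24,1)×C(16,4)/C(40,5)
= 24×1820/658008 = 140/2109

P(X=1) = 140/2109 ≈ 6.64%


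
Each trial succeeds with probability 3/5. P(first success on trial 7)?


Geometric: P(X=7) = (1-p)^(k-1)×p = (2/5)^6×3/5 = 192/78125

P(X=7) = 192/78125 ≈ 0.25%


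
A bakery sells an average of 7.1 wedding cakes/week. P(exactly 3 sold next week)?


Poisson(λ=7.1): P(X=3) = e^(-λ)×λ^k/k!
= e^(-7.1) × 7.1^3 / 3!
≈ 0.0008251049233 × 357.911 / 6 ≈ 0.049219

P(X=3) ≈ 0.049219 ≈ 4.92%


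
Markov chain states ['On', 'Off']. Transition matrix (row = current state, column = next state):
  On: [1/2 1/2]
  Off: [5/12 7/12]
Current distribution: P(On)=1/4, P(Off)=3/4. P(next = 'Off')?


P(next=Off) = Σᵢ P(now=i)×P(i→Off)
= 1/4×1/2 + 3/4×7/12
= 1/8 + 7/16 = 9/16

P = 9/16 ≈ 0.5625


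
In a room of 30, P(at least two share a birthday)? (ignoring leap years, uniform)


P(all different) = Π(365-i)/365 for i=0..29
= 0.293684
P(match) = 1 - 0.293684 = 0.706316

P ≈ 0.7063 ≈ 70.63%


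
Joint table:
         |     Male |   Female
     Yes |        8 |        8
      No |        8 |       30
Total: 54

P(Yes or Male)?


P(Yes∨Male) = P(Yes) + P(Male) - P(Yes∧Male)
= (16 + 16 - 8)/54 = 24/54 = 4/9

P = 4/9 ≈ 44.44%


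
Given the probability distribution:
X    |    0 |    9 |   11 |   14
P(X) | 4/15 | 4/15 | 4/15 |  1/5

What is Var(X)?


E[X] = 122/15
E[X²] = 1396/15
Var(X) = E[X²] - (E[X])² = 1396/15 - 14884/225 = 6056/225

Var(X) = 6056/225 ≈ 26.9156


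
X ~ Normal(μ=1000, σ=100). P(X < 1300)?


z = (1300-1000)/100 = 3.0
P(Z < 3.0) = 0.9987

P(X < 1300) ≈ 0.9987


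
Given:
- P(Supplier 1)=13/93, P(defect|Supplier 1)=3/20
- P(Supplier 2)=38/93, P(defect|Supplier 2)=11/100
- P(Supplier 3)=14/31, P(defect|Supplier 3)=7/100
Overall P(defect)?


P(B) = Σ P(B|Aᵢ)×P(Aᵢ)
  3/20×13/93 = 13/620
  11/100×38/93 = 209/4650
  7/100×14/31 = 49/1550
Sum = 907/9300

P(defect) = 907/9300 ≈ 9.75%


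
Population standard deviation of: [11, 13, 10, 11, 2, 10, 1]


Mean = 58/7
  (11-58/7)²=361/49
  (13-58/7)²=1089/49
  (10-58/7)²=144/49
  (11-58/7)²=361/49
  (2-58/7)²=1936/49
  (10-58/7)²=144/49
  (1-58/7)²=2601/49
Σ(x-μ)² = 948/7
σ² = (948/7)/7 = 948/49

σ = √(948/49) ≈ 4.3985


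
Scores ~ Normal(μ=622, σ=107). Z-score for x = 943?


z = (x - μ)/σ = (943 - 622)/107 = 3.0

z = 3.0


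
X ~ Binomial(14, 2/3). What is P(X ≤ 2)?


P(X ≤ 2) = Σ P(X=i) for i=0..2
P(X=0) = 1/4782969
P(X=1) = 28/4782969
P(X=2) = 364/4782969
Sum = 131/1594323

P(X ≤ 2) = 131/1594323 ≈ 0.01%


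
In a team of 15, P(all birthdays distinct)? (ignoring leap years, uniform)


P(all different) = Π(365-i)/365 for i=0..14
= (365/365)×(364/365)×...×(351/365)
= 0.747099

P ≈ 0.7471 ≈ 74.71%


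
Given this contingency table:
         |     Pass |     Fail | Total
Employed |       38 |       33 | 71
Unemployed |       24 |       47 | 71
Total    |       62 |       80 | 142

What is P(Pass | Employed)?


P(Pass | Employed) = 38/(38+33) = 38/71

P(Pass|Employed) = 38/71 ≈ 53.52%


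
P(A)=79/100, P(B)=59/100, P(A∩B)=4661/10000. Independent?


P(A)×P(B) = 4661/10000
P(A∩B) = 4661/10000
Equal ✓ → Independent

Yes, independent


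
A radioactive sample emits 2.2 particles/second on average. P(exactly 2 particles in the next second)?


Poisson(λ=2.2): P(X=2) = e^(-λ)×λ^k/k!
= e^(-2.2) × 2.2^2 / 2!
≈ 0.1108031584 × 4.84 / 2 ≈ 0.268144

P(X=2) ≈ 0.268144 ≈ 26.81%


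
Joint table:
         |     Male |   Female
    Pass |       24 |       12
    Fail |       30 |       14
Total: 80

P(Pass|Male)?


P(Pass|Male) = 24/(24+30) = 24/54 = 4/9

P = 4/9 ≈ 44.44%


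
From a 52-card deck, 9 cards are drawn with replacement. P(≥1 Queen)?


P(not a Queen) = 48/52 = 12/13
P(none in 9 draws) = (12/13)^9 = 5159780352/10604499373
P(≥1 Queen) = 1 - 5159780352/10604499373 = 5444719021/10604499373

P = 5444719021/10604499373 ≈ 51.34%


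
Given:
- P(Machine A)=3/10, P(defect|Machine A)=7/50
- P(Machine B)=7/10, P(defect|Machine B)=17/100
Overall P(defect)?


P(B) = Σ P(B|Aᵢ)×P(Aᵢ)
  7/50×3/10 = 21/500
  17/100×7/10 = 119/1000
Sum = 161/1000

P(defect) = 161/1000 ≈ 16.10%


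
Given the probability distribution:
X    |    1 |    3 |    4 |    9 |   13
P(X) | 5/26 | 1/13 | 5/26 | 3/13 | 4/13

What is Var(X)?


E[X] = 189/26
E[X²] = 1941/26
Var(X) = E[X²] - (E[X])² = 1941/26 - 35721/676 = 14745/676

Var(X) = 14745/676 ≈ 21.8121


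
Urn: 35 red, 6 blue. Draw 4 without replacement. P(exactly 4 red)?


Hypergeometric: C(35,4)×C(6,0)/C(41,4)
= 52360×1/101270 = 5236/10127

P(X=4) = 5236/10127 ≈ 51.70%


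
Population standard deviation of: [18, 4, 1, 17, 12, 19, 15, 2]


Mean = 88/8 = 11
  (18-11)²=49
  (4-11)²=49
  (1-11)²=100
  (17-11)²=36
  (12-11)²=1
  (19-11)²=64
  (15-11)²=16
  (2-11)²=81
Σ(x-μ)² = 396
σ² = 396/8 = 99/2

σ = √(99/2) ≈ 7.0356


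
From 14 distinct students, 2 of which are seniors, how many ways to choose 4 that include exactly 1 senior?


Choose 1 of the 2 seniors and 3 of the other 12 students:
C(2,1)×C(12,3) = 2×220 = 440

440


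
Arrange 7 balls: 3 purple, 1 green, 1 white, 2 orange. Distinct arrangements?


7!/(3!×1!×1!×2!) = 420

420


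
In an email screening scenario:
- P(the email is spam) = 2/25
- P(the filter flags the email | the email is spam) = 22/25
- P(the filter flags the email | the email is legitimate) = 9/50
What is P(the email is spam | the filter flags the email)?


Using Bayes' theorem:
P(A|B) = P(B|A)·P(A) / P(B)

P(the filter flags the email) = 22/25 × 2/25 + 9/50 × 23/25
= 44/625 + 207/1250 = 59/250

P(the email is spam|the filter flags the email) = (44/625) / (59/250) = 88/295

P(the email is spam|the filter flags the email) = 88/295 ≈ 29.83%


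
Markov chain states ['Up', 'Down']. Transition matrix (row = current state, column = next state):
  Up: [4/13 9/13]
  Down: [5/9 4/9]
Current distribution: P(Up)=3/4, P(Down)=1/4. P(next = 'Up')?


P(next=Up) = Σᵢ P(now=i)×P(i→Up)
= 3/4×4/13 + 1/4×5/9
= 3/13 + 5/36 = 173/468

P = 173/468 ≈ 0.3697


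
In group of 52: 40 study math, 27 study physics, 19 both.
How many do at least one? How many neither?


|A∪B| = 40+27-19 = 48
Neither = 52-48 = 4

At least one: 48; Neither: 4


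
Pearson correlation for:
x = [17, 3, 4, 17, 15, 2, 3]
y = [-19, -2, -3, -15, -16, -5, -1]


n=7, Σx=61, Σy=-61, Σxy=-849, Σx²=841, Σy²=881
r = (7×(-849) - 61×(-61))/√((7×841 - 61²)(7×881 - (-61)²))
= -2222/√(2166×2446) = -2222/√5298036 ≈ -2222/2301.7463 ≈ -0.9654

r ≈ -0.9654


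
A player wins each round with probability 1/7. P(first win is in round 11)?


Geometric: P(X=11) = (1-p)^(k-1)×p = (6/7)^10×1/7 = 60466176/1977326743

P(X=11) = 60466176/1977326743 ≈ 3.06%


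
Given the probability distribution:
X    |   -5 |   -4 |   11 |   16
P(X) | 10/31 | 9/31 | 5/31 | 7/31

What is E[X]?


E[X] = Σ x·P(X=x)
= (-5)×(10/31) + (-4)×(9/31) + (11)×(5/31) + (16)×(7/31)
= 81/31

E[X] = 81/31


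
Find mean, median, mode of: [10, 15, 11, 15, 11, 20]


Sorted: [10, 11, 11, 15, 15, 20]
Mean = 82/6 = 41/3
Median = 13
Freq: {10: 1, 15: 2, 11: 2, 20: 1}
Mode: [11, 15]

Mean=41/3, Median=13, Mode=[11, 15]


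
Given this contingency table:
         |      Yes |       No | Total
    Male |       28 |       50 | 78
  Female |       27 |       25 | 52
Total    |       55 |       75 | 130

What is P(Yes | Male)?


P(Yes | Male) = 28/(28+50) = 28/78 = 14/39

P(Yes|Male) = 14/39 ≈ 35.90%


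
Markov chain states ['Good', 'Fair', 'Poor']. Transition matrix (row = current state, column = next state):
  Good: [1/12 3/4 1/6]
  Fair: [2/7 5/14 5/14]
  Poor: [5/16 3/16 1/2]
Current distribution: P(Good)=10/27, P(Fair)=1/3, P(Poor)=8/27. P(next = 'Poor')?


P(next=Poor) = Σᵢ P(now=i)×P(i→Poor)
= 10/27×1/6 + 1/3×5/14 + 8/27×1/2
= 5/81 + 5/42 + 4/27 = 373/1134

P = 373/1134 ≈ 0.3289


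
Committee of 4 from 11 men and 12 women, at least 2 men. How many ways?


Count by #men:
  2M,2W: C(11,2)×C(12,2)=3630
  3M,1W: C(11,3)×C(12,1)=1980
  4M,0W: C(11,4)×C(12,0)=330
Total = 5940

5940


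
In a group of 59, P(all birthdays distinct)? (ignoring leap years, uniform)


P(all different) = Π(365-i)/365 for i=0..58
= (365/365)×(364/365)×...×(307/365)
= 0.007011

P ≈ 0.0070 ≈ 0.70%


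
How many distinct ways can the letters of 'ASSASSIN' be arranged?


Letters: 8, freq: {'A': 2, 'S': 4, 'I': 1, 'N': 1}
8!/(2!×4!×1!×1!) = 40320/48 = 840

840


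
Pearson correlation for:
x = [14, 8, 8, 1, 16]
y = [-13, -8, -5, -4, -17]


n=5, Σx=47, Σy=-47, Σxy=-562, Σx²=581, Σy²=563
r = (5×(-562) - 47×(-47))/√((5×581 - 47²)(5×563 - (-47)²))
= -601/√(696×606) = -601/√421776 ≈ -601/649.4428 ≈ -0.9254

r ≈ -0.9254


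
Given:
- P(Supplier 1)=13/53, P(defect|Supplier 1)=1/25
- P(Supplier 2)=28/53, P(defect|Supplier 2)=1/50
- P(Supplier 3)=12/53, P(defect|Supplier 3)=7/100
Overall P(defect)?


P(B) = Σ P(B|Aᵢ)×P(Aᵢ)
  1/25×13/53 = 13/1325
  1/50×28/53 = 14/1325
  7/100×12/53 = 21/1325
Sum = 48/1325

P(defect) = 48/1325 ≈ 3.62%


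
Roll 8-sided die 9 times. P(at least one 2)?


P(no 2)^9 = (7/8)^9 = 40353607/134217728
P(≥1) = 1 - 40353607/134217728 = 93864121/134217728

P = 93864121/134217728 ≈ 69.93%


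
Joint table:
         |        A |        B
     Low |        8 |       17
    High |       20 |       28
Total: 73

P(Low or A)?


P(Low∨A) = P(Low) + P(A) - P(Low∧A)
= (25 + 28 - 8)/73 = 45/73

P = 45/73 ≈ 61.64%


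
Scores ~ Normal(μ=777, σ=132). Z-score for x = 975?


z = (x - μ)/σ = (975 - 777)/132 = 1.5

z = 1.5


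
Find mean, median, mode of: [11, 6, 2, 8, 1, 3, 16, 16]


Sorted: [1, 2, 3, 6, 8, 11, 16, 16]
Mean = 63/8
Median = 7
Freq: {11: 1, 6: 1, 2: 1, 8: 1, 1: 1, 3: 1, 16: 2}
Mode: [16]

Mean=63/8, Median=7, Mode=16


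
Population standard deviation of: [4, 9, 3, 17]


Mean = 33/4
  (4-33/4)²=289/16
  (9-33/4)²=9/16
  (3-33/4)²=441/16
  (17-33/4)²=1225/16
Σ(x-μ)² = 491/4
σ² = (491/4)/4 = 491/16

σ = √(491/16) ≈ 5.5396


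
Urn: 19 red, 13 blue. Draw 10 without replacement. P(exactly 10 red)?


Hypergeometric: C(19,10)×C(13,0)/C(32,10)
= 92378×1/64512240 = 3553/2481240

P(X=10) = 3553/2481240 ≈ 0.14%


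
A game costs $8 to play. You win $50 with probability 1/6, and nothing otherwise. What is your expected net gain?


E[gain] = (50-8)×1/6 + (-8)×5/6
= 7 - 20/3 = 1/3

Expected net gain = $1/3 ≈ $0.33


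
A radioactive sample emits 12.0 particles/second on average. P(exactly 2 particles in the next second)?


Poisson(λ=12.0): P(X=2) = e^(-λ)×λ^k/k!
= e^(-12.0) × 12.0^2 / 2!
≈ 6.144212353e-06 × 144 / 2 ≈ 0.000442

P(X=2) ≈ 0.000442 ≈ 0.04%


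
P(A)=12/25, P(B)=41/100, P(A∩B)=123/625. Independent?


P(A)×P(B) = 123/625
P(A∩B) = 123/625
Equal ✓ → Independent

Yes, independent


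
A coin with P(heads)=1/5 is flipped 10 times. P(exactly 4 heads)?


Binomial: P(X=4) = C(10,4)×p^4×(1-p)^6
= 210 × 1/625 × 4096/15625 = 172032/1953125

P(X=4) = 172032/1953125 ≈ 8.81%


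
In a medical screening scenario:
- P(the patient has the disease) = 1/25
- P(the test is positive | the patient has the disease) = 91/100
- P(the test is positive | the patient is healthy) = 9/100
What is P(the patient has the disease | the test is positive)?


Using Bayes' theorem:
P(A|B) = P(B|A)·P(A) / P(B)

P(the test is positive) = 91/100 × 1/25 + 9/100 × 24/25
= 91/2500 + 54/625 = 307/2500

P(the patient has the disease|the test is positive) = (91/2500) / (307/2500) = 91/307

P(the patient has the disease|the test is positive) = 91/307 ≈ 29.64%


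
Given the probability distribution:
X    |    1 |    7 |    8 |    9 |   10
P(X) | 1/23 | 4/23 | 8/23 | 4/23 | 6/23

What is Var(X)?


E[X] = 189/23
E[X²] = 71
Var(X) = E[X²] - (E[X])² = 71 - 35721/529 = 1838/529

Var(X) = 1838/529 ≈ 3.4745


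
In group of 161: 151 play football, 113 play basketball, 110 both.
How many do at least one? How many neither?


|A∪B| = 151+113-110 = 154
Neither = 161-154 = 7

At least one: 154; Neither: 7


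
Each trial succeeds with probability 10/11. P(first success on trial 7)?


Geometric: P(X=7) = (1-p)^(k-1)×p = (1/11)^6×10/11 = 10/19487171

P(X=7) = 10/19487171 ≈ 0.00%


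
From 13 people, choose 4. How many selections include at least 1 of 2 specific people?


Complement: C(13,4) - C(11,4) = 715 - 330 = 385

385


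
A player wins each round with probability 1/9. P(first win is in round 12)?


Geometric: P(X=12) = (1-p)^(k-1)×p = (8/9)^11×1/9 = 8589934592/282429536481

P(X=12) = 8589934592/282429536481 ≈ 3.04%


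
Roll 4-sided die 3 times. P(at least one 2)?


P(no 2)^3 = (3/4)^3 = 27/64
P(≥1) = 1 - 27/64 = 37/64

P = 37/64 ≈ 57.81%


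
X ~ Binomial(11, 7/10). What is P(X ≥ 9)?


P(X ≥ 9) = Σ P(X=i) for i=9..11
P(X=9) = 3995007093/20000000000
P(X=10) = 9321683217/100000000000
P(X=11) = 1977326743/100000000000
Sum = 1250961817/4000000000

P(X ≥ 9) = 1250961817/4000000000 ≈ 31.27%


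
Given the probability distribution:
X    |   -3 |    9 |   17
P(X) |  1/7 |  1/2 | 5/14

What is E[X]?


E[X] = Σ x·P(X=x)
= (-3)×(1/7) + (9)×(1/2) + (17)×(5/14)
= 71/7

E[X] = 71/7


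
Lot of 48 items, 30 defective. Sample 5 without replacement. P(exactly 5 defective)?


Hypergeometric: C(30,5)×C(18,0)/C(48,5)
= 142506×1/1712304 = 7917/95128

P(X=5) = 7917/95128 ≈ 8.32%


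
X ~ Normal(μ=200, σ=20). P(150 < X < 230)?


z₁=(150-200)/20=-2.5, z₂=(230-200)/20=1.5
P = Φ(1.5) - Φ(-2.5) = 0.933193 - 0.006210 = 0.926983 ≈ 0.9270

P(150 < X < 230) ≈ 0.9270


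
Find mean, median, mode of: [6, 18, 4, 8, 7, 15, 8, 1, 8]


Sorted: [1, 4, 6, 7, 8, 8, 8, 15, 18]
Mean = 75/9 = 25/3
Median = 8
Freq: {6: 1, 18: 1, 4: 1, 8: 3, 7: 1, 15: 1, 1: 1}
Mode: [8]

Mean=25/3, Median=8, Mode=8


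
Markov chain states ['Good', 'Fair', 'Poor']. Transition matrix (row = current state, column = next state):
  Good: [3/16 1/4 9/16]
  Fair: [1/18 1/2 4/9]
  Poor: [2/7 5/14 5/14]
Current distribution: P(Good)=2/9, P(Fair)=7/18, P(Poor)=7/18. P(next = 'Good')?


P(next=Good) = Σᵢ P(now=i)×P(i→Good)
= 2/9×3/16 + 7/18×1/18 + 7/18×2/7
= 1/24 + 7/324 + 1/9 = 113/648

P = 113/648 ≈ 0.1744


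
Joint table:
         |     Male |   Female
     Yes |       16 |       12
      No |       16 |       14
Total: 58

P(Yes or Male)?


P(Yes∨Male) = P(Yes) + P(Male) - P(Yes∧Male)
= (28 + 32 - 16)/58 = 44/58 = 22/29

P = 22/29 ≈ 75.86%


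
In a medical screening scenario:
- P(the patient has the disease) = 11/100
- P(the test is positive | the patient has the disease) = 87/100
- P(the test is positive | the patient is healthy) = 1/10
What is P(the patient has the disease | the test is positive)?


Using Bayes' theorem:
P(A|B) = P(B|A)·P(A) / P(B)

P(the test is positive) = 87/100 × 11/100 + 1/10 × 89/100
= 957/10000 + 89/1000 = 1847/10000

P(the patient has the disease|the test is positive) = (957/10000) / (1847/10000) = 957/1847

P(the patient has the disease|the test is positive) = 957/1847 ≈ 51.81%


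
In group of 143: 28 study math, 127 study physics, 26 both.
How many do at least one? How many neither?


|A∪B| = 28+127-26 = 129
Neither = 143-129 = 14

At least one: 129; Neither: 14


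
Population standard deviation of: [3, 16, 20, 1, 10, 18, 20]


Mean = 88/7
  (3-88/7)²=4489/49
  (16-88/7)²=576/49
  (20-88/7)²=2704/49
  (1-88/7)²=6561/49
  (10-88/7)²=324/49
  (18-88/7)²=1444/49
  (20-88/7)²=2704/49
Σ(x-μ)² = 2686/7
σ² = (2686/7)/7 = 2686/49

σ = √(2686/49) ≈ 7.4038


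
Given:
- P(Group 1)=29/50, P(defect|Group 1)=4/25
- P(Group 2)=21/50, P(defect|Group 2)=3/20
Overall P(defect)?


P(B) = Σ P(B|Aᵢ)×P(Aᵢ)
  4/25×29/50 = 58/625
  3/20×21/50 = 63/1000
Sum = 779/5000

P(defect) = 779/5000 ≈ 15.58%


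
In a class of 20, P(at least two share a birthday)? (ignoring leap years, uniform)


P(all different) = Π(365-i)/365 for i=0..19
= 0.588562
P(match) = 1 - 0.588562 = 0.411438

P ≈ 0.4114 ≈ 41.14%


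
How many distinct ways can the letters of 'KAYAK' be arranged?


Letters: 5, freq: {'K': 2, 'A': 2, 'Y': 1}
5!/(2!×2!×1!) = 120/4 = 30

30


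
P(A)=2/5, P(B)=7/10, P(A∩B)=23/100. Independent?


P(A)×P(B) = 7/25
P(A∩B) = 23/100
Not equal → NOT independent

No, not independent


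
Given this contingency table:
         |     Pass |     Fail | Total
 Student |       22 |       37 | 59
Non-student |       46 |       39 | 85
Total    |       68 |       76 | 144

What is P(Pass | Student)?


P(Pass | Student) = 22/(22+37) = 22/59

P(Pass|Student) = 22/59 ≈ 37.29%


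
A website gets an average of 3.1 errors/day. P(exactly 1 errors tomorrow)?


Poisson(λ=3.1): P(X=1) = e^(-λ)×λ^k/k!
= e^(-3.1) × 3.1^1 / 1!
≈ 0.04504920239 × 3.1 / 1 ≈ 0.139653

P(X=1) ≈ 0.139653 ≈ 13.97%


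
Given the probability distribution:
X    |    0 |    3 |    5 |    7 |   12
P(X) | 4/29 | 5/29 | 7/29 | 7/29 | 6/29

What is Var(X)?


E[X] = 171/29
E[X²] = 1427/29
Var(X) = E[X²] - (E[X])² = 1427/29 - 29241/841 = 12142/841

Var(X) = 12142/841 ≈ 14.4376


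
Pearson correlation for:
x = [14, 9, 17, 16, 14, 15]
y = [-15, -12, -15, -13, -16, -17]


n=6, Σx=85, Σy=-88, Σxy=-1260, Σx²=1243, Σy²=1308
r = (6×(-1260) - 85×(-88))/√((6×1243 - 85²)(6×1308 - (-88)²))
= -80/√(233×104) = -80/√24232 ≈ -80/155.6663 ≈ -0.5139

r ≈ -0.5139


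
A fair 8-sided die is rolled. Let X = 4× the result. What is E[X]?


E[die] = (1+8)/2 = 9/2
E[X] = 4 × 9/2 = 18

E[X] = 18


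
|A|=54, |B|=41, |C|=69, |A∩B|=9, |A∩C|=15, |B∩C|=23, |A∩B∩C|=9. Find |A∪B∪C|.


|A∪B∪C| = 54+41+69-9-15-23+9 = 126

|A∪B∪C| = 126


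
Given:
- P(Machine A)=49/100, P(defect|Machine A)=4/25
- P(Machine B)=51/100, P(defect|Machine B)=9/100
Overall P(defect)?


P(B) = Σ P(B|Aᵢ)×P(Aᵢ)
  4/25×49/100 = 49/625
  9/100×51/100 = 459/10000
Sum = 1243/10000

P(defect) = 1243/10000 ≈ 12.43%


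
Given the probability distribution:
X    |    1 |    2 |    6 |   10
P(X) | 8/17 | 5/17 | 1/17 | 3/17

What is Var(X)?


E[X] = 54/17
E[X²] = 364/17
Var(X) = E[X²] - (E[X])² = 364/17 - 2916/289 = 3272/289

Var(X) = 3272/289 ≈ 11.3218


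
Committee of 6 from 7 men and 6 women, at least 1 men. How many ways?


Count by #men:
  1M,5W: C(7,1)×C(6,5)=42
  2M,4W: C(7,2)×C(6,4)=315
  3M,3W: C(7,3)×C(6,3)=700
  4M,2W: C(7,4)×C(6,2)=525
  5M,1W: C(7,5)×C(6,1)=126
  6M,0W: C(7,6)×C(6,0)=7
Total = 1715

1715


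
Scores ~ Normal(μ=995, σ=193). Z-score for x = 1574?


z = (x - μ)/σ = (1574 - 995)/193 = 3.0

z = 3.0


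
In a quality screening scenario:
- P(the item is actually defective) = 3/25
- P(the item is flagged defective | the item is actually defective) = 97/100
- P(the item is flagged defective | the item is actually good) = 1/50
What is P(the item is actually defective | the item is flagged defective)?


Using Bayes' theorem:
P(A|B) = P(B|A)·P(A) / P(B)

P(the item is flagged defective) = 97/100 × 3/25 + 1/50 × 22/25
= 291/2500 + 11/625 = 67/500

P(the item is actually defective|the item is flagged defective) = (291/2500) / (67/500) = 291/335

P(the item is actually defective|the item is flagged defective) = 291/335 ≈ 86.87%


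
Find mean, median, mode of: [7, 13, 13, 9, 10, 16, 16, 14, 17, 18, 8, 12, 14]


Sorted: [7, 8, 9, 10, 12, 13, 13, 14, 14, 16, 16, 17, 18]
Mean = 167/13
Median = 13
Freq: {7: 1, 13: 2, 9: 1, 10: 1, 16: 2, 14: 2, 17: 1, 18: 1, 8: 1, 12: 1}
Mode: [13, 14, 16]

Mean=167/13, Median=13, Mode=[13, 14, 16]


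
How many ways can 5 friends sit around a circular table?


Circular arrangements of 5 distinct objects: fix one position to break rotational symmetry.
(n-1)! = 4! = 24

24


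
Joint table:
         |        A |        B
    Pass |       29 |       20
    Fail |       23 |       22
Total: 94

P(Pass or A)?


P(Pass∨A) = P(Pass) + P(A) - P(Pass∧A)
= (49 + 52 - 29)/94 = 72/94 = 36/47

P = 36/47 ≈ 76.60%


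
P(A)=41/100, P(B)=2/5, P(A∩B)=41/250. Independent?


P(A)×P(B) = 41/250
P(A∩B) = 41/250
Equal ✓ → Independent

Yes, independent


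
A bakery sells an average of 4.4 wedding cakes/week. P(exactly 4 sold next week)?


Poisson(λ=4.4): P(X=4) = e^(-λ)×λ^k/k!
= e^(-4.4) × 4.4^4 / 4!
≈ 0.0122773399 × 374.8096 / 24 ≈ 0.191736

P(X=4) ≈ 0.191736 ≈ 19.17%


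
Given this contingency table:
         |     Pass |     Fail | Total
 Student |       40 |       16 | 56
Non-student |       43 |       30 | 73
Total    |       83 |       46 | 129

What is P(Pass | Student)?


P(Pass | Student) = 40/(40+16) = 40/56 = 5/7

P(Pass|Student) = 5/7 ≈ 71.43%


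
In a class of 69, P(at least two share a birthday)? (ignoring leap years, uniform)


P(all different) = Π(365-i)/365 for i=0..68
= 0.001036
P(match) = 1 - 0.001036 = 0.998964

P ≈ 0.9990 ≈ 99.90%


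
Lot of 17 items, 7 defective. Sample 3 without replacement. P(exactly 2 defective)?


Hypergeometric: C(7,2)×C(10,1)/C(17,3)
= 21×10/680 = 21/68

P(X=2) = 21/68 ≈ 30.88%


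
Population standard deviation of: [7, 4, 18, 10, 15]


Mean = 54/5
  (7-54/5)²=361/25
  (4-54/5)²=1156/25
  (18-54/5)²=1296/25
  (10-54/5)²=16/25
  (15-54/5)²=441/25
Σ(x-μ)² = 654/5
σ² = (654/5)/5 = 654/25

σ = √(654/25) ≈ 5.1147


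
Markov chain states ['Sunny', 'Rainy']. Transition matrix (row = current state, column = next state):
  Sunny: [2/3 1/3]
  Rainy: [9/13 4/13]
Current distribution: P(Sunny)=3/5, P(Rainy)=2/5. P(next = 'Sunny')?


P(next=Sunny) = Σᵢ P(now=i)×P(i→Sunny)
= 3/5×2/3 + 2/5×9/13
= 2/5 + 18/65 = 44/65

P = 44/65 ≈ 0.6769


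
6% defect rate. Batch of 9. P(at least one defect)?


P(all good) = (47/50)^9 = 1119130473102767/1953125000000000
P(≥1 defect) = 833994526897233/1953125000000000

P = 833994526897233/1953125000000000 ≈ 42.70%


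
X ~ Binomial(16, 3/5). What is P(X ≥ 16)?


P(X ≥ 16) = Σ P(X=i) for i=16..16
P(X=16) = 43046721/152587890625
Sum = 43046721/152587890625

P(X ≥ 16) = 43046721/152587890625 ≈ 0.03%


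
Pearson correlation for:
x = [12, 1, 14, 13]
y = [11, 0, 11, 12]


n=4, Σx=40, Σy=34, Σxy=442, Σx²=510, Σy²=386
r = (4×442 - 40×34)/√((4×510 - 40²)(4×386 - 34²))
= 408/√(440×388) = 408/√170720 ≈ 408/413.1828 ≈ 0.9875

r ≈ 0.9875


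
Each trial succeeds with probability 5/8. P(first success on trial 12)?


Geometric: P(X=12) = (1-p)^(k-1)×p = (3/8)^11×5/8 = 885735/68719476736

P(X=12) = 885735/68719476736 ≈ 0.00%


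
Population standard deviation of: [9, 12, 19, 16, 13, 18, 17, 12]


Mean = 116/8 = 29/2
  (9-29/2)²=121/4
  (12-29/2)²=25/4
  (19-29/2)²=81/4
  (16-29/2)²=9/4
  (13-29/2)²=9/4
  (18-29/2)²=49/4
  (17-29/2)²=25/4
  (12-29/2)²=25/4
Σ(x-μ)² = 86
σ² = 86/8 = 43/4

σ = √(43/4) ≈ 3.2787


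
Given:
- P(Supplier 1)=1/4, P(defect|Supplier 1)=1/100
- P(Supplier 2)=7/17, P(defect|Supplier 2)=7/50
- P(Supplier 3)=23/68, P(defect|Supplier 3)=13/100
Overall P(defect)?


P(B) = Σ P(B|Aᵢ)×P(Aᵢ)
  1/100×1/4 = 1/400
  7/50×7/17 = 49/850
  13/100×23/68 = 299/6800
Sum = 177/1700

P(defect) = 177/1700 ≈ 10.41%


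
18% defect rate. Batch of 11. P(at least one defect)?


P(all good) = (41/50)^11 = 550329031716248441/4882812500000000000
P(≥1 defect) = 4332483468283751559/4882812500000000000

P = 4332483468283751559/4882812500000000000 ≈ 88.73%


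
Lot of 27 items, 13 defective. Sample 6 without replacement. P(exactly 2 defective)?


Hypergeometric: C(13,2)×C(14,4)/C(27,6)
= 78×1001/296010 = 91/345

P(X=2) = 91/345 ≈ 26.38%


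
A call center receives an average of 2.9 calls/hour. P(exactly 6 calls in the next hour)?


Poisson(λ=2.9): P(X=6) = e^(-λ)×λ^k/k!
= e^(-2.9) × 2.9^6 / 6!
≈ 0.05502322006 × 594.823321 / 720 ≈ 0.045457

P(X=6) ≈ 0.045457 ≈ 4.55%


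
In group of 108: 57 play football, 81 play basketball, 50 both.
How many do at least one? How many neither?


|A∪B| = 57+81-50 = 88
Neither = 108-88 = 20

At least one: 88; Neither: 20


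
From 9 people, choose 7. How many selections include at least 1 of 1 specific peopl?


Complement: C(9,7) - C(8,7) = 36 - 8 = 28

28


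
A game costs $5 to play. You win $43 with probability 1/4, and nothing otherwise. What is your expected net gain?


E[gain] = (43-5)×1/4 + (-5)×3/4
= 19/2 - 15/4 = 23/4

Expected net gain = $23/4 ≈ $5.75


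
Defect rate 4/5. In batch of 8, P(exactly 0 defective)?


Binomial: P(X=0) = C(8,0)×p^0×(1-p)^8
= 1 × 1 × 1/390625 = 1/390625

P(X=0) = 1/390625 ≈ 0.00%


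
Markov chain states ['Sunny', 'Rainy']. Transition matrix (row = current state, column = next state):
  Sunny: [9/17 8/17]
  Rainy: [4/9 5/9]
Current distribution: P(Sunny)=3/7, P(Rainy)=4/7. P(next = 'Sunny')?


P(next=Sunny) = Σᵢ P(now=i)×P(i→Sunny)
= 3/7×9/17 + 4/7×4/9
= 27/119 + 16/63 = 515/1071

P = 515/1071 ≈ 0.4809


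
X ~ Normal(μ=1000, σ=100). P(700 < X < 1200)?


z₁=(700-1000)/100=-3.0, z₂=(1200-1000)/100=2.0
P = Φ(2.0) - Φ(-3.0) = 0.977250 - 0.001350 = 0.975900 ≈ 0.9759

P(700 < X < 1200) ≈ 0.9759


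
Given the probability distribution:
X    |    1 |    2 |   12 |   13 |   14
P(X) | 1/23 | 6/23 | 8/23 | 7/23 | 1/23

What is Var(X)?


E[X] = 214/23
E[X²] = 2556/23
Var(X) = E[X²] - (E[X])² = 2556/23 - 45796/529 = 12992/529

Var(X) = 12992/529 ≈ 24.5595


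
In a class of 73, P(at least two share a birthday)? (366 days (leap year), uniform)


P(all different) = Π(366-i)/366 for i=0..72
= 0.000449
P(match) = 1 - 0.000449 = 0.999551

P ≈ 0.9996 ≈ 99.96%


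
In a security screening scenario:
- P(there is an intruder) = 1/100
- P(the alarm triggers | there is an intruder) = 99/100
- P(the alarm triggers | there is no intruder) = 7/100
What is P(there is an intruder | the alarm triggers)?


Using Bayes' theorem:
P(A|B) = P(B|A)·P(A) / P(B)

P(the alarm triggers) = 99/100 × 1/100 + 7/100 × 99/100
= 99/10000 + 693/10000 = 99/1250

P(there is an intruder|the alarm triggers) = (99/10000) / (99/1250) = 1/8

P(there is an intruder|the alarm triggers) = 1/8 ≈ 12.50%


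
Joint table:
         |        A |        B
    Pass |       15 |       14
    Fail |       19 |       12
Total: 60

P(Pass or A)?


P(Pass∨A) = P(Pass) + P(A) - P(Pass∧A)
= (29 + 34 - 15)/60 = 48/60 = 4/5

P = 4/5 ≈ 80.00%


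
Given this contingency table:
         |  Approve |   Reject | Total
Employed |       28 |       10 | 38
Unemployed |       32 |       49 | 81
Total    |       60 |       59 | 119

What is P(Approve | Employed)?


P(Approve | Employed) = 28/(28+10) = 28/38 = 14/19

P(Approve|Employed) = 14/19 ≈ 73.68%


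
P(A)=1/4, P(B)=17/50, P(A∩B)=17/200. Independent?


P(A)×P(B) = 17/200
P(A∩B) = 17/200
Equal ✓ → Independent

Yes, independent


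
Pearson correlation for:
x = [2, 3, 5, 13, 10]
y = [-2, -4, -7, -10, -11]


n=5, Σx=33, Σy=-34, Σxy=-291, Σx²=307, Σy²=290
r = (5×(-291) - 33×(-34))/√((5×307 - 33²)(5×290 - (-34)²))
= -333/√(446×294) = -333/√131124 ≈ -333/362.1105 ≈ -0.9196

r ≈ -0.9196


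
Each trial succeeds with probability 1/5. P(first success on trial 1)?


Geometric: P(X=1) = (1-p)^(k-1)×p = (4/5)^0×1/5 = 1/5

P(X=1) = 1/5 ≈ 20.00%


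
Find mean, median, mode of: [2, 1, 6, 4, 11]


Sorted: [1, 2, 4, 6, 11]
Mean = 24/5
Median = 4
Freq: {2: 1, 1: 1, 6: 1, 4: 1, 11: 1}
Mode: No mode

Mean=24/5, Median=4, Mode=No mode


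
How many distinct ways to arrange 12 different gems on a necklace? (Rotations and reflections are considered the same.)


Free circular arrangements: rotations and reflections both identified.
(n-1)!/2 = 11!/2 = 39916800/2 = 19958400

19958400


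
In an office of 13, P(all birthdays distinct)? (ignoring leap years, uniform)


P(all different) = Π(365-i)/365 for i=0..12
= (365/365)×(364/365)×...×(353/365)
= 0.805590

P ≈ 0.8056 ≈ 80.56%


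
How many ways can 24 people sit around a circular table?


Circular arrangements of 24 distinct objects: fix one position to break rotational symmetry.
(n-1)! = 23! = 25852016738884976640000

25852016738884976640000


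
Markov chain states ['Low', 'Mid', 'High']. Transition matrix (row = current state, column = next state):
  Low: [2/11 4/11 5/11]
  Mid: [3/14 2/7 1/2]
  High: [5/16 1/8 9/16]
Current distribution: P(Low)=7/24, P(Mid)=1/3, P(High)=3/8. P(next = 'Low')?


P(next=Low) = Σᵢ P(now=i)×P(i→Low)
= 7/24×2/11 + 1/3×3/14 + 3/8×5/16
= 7/132 + 1/14 + 15/128 = 7145/29568

P = 7145/29568 ≈ 0.2416


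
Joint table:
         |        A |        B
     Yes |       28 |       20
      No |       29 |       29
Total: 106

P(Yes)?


P(Yes) = (28+20)/106 = 48/106 = 24/53

P(Yes) = 24/53 ≈ 45.28%


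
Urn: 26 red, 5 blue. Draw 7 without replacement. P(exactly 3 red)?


Hypergeometric: C(26,3)×C(5,4)/C(31,7)
= 2600×5/2629575 = 40/8091

P(X=3) = 40/8091 ≈ 0.49%


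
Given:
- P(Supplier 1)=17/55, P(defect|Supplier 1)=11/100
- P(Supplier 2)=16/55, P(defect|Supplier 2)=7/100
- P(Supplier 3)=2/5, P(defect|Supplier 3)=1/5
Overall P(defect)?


P(B) = Σ P(B|Aᵢ)×P(Aᵢ)
  11/100×17/55 = 17/500
  7/100×16/55 = 28/1375
  1/5×2/5 = 2/25
Sum = 739/5500

P(defect) = 739/5500 ≈ 13.44%


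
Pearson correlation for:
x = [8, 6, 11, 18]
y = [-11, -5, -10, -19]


n=4, Σx=43, Σy=-45, Σxy=-570, Σx²=545, Σy²=607
r = (4×(-570) - 43×(-45))/√((4×545 - 43²)(4×607 - (-45)²))
= -345/√(331×403) = -345/√133393 ≈ -345/365.2301 ≈ -0.9446

r ≈ -0.9446


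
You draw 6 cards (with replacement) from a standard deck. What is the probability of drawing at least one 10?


P(not a 10) = 48/52 = 12/13
P(none in 6 draws) = (12/13)^6 = 2985984/4826809
P(≥1 10) = 1 - 2985984/4826809 = 1840825/4826809

P = 1840825/4826809 ≈ 38.14%


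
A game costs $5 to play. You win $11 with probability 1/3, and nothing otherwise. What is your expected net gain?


E[gain] = (11-5)×1/3 + (-5)×2/3
= 2 - 10/3 = -4/3

Expected net gain = $-4/3 ≈ $-1.33


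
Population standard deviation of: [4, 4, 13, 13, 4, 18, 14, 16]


Mean = 86/8 = 43/4
  (4-43/4)²=729/16
  (4-43/4)²=729/16
  (13-43/4)²=81/16
  (13-43/4)²=81/16
  (4-43/4)²=729/16
  (18-43/4)²=841/16
  (14-43/4)²=169/16
  (16-43/4)²=441/16
Σ(x-μ)² = 475/2
σ² = (475/2)/8 = 475/16

σ = √(475/16) ≈ 5.4486


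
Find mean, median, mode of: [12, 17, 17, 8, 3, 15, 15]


Sorted: [3, 8, 12, 15, 15, 17, 17]
Mean = 87/7
Median = 15
Freq: {12: 1, 17: 2, 8: 1, 3: 1, 15: 2}
Mode: [15, 17]

Mean=87/7, Median=15, Mode=[15, 17]


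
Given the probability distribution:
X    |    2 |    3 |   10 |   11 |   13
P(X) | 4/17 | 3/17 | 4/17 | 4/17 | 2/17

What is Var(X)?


E[X] = 127/17
E[X²] = 1265/17
Var(X) = E[X²] - (E[X])² = 1265/17 - 16129/289 = 5376/289

Var(X) = 5376/289 ≈ 18.6021


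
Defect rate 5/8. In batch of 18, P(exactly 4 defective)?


Binomial: P(X=4) = C(18,4)×p^4×(1-p)^14
= 3060 × 625/4096 × 4782969/4398046511104 = 2286857053125/4503599627370496

P(X=4) = 2286857053125/4503599627370496 ≈ 0.05%


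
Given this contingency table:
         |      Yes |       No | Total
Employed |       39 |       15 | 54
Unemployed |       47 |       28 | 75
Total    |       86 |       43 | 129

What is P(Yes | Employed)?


P(Yes | Employed) = 39/(39+15) = 39/54 = 13/18

P(Yes|Employed) = 13/18 ≈ 72.22%


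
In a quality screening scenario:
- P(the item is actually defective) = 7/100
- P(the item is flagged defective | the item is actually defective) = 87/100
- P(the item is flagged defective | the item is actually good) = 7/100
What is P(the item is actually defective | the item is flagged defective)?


Using Bayes' theorem:
P(A|B) = P(B|A)·P(A) / P(B)

P(the item is flagged defective) = 87/100 × 7/100 + 7/100 × 93/100
= 609/10000 + 651/10000 = 63/500

P(the item is actually defective|the item is flagged defective) = (609/10000) / (63/500) = 29/60

P(the item is actually defective|the item is flagged defective) = 29/60 ≈ 48.33%
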